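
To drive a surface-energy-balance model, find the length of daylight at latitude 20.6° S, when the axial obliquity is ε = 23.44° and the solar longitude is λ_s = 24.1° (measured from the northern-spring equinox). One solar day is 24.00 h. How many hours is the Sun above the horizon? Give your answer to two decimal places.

11.53 h

Solar declination: sin δ = sin ε · sin λ_s = sin 23.44° × sin 24.1° = 0.16243, so δ = +9.348°.
cos H₀ = −tan φ · tan δ = −tan(-20.6°) × tan(+9.348°) = 0.0619, so H₀ = 1.5089 rad = 86.45°.
Daylight = 2H₀/(2π) × 24.00 h = (1.5089/π) × 24.00 = 11.53 h.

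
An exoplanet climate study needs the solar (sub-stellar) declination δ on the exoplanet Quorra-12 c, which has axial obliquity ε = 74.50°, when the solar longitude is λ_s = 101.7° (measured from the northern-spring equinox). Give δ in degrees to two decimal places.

sin δ = sin ε · sin λ_s = sin 74.50° × sin 101.7° = 0.943609.
δ = arcsin(0.943609) = +70.67°.

δ = +70.67°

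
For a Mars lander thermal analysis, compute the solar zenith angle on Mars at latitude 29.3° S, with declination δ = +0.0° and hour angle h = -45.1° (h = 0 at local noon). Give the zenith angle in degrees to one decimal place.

cos θ_z = sin ϕ sin δ + cos ϕ cos δ cos h = -0.000000 + 0.615569 = 0.615569.
θ_z = arccos(0.615569) = 52.0°.

θ_z = 52.0°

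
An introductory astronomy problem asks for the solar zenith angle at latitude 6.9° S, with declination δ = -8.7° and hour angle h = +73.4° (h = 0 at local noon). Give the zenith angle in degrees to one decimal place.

θ_z = 72.6°

cos θ_z = sin φ sin δ + cos φ cos δ cos h = 0.018172 + 0.280356 = 0.298528.
θ_z = arccos(0.298528) = 72.6°.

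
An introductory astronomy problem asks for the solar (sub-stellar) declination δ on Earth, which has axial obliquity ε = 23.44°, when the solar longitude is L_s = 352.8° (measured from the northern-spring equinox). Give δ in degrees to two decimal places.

δ = -2.86°

sin δ = sin ε · sin L_s = sin 23.44° × sin 352.8° = -0.049856.
δ = arcsin(-0.049856) = -2.86°.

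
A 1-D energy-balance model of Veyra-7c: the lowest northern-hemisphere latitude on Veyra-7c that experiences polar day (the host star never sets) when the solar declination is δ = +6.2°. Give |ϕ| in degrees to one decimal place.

|ϕ| = 83.8°

Polar day requires cos h₀ = −tan ϕ tan δ ≤ −1, i.e. tan ϕ tan δ ≥ 1.
The boundary is |tan ϕ| · |tan δ| = 1, so |ϕ| = 90° − |δ| = 90° − 6.2° = 83.8° in the northern hemisphere.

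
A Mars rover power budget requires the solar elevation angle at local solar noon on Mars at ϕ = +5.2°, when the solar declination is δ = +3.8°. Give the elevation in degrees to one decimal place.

At local noon the hour angle is zero, so the zenith angle equals |ϕ − δ| = |+5.2° − (+3.800°)| = 1.400°.
Elevation = 90° − 1.400° = 88.6°.

88.6°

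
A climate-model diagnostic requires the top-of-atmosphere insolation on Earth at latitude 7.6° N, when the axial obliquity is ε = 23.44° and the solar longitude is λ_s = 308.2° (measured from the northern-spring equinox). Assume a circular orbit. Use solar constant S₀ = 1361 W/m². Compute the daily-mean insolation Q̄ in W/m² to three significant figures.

Solar declination: sin δ = sin ε · sin λ_s = sin 23.44° × sin 308.2° = -0.31260, so δ = -18.216°.
cos H₀ = −tan(+7.6°) tan(-18.216°) = 0.0439, H₀ = 1.5269 rad.
Bracket: H₀ sin φ sin δ + cos φ cos δ sin H₀ = 1.5269×0.13226×-0.31260 + 0.99122×0.94988×0.99904 = -0.063129 + 0.940636 = 0.877507.
Q̄ = (S₀/π) × [bracket] = (1361/π) × 0.877507 = 380.2 W/m².

Q̄ ≈ 380 W/m²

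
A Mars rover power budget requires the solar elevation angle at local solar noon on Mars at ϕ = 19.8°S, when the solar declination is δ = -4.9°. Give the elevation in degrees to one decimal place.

75.1°

At local noon the hour angle is zero, so the zenith angle equals |ϕ − δ| = |-19.8° − (-4.900°)| = 14.900°.
Elevation = 90° − 14.900° = 75.1°.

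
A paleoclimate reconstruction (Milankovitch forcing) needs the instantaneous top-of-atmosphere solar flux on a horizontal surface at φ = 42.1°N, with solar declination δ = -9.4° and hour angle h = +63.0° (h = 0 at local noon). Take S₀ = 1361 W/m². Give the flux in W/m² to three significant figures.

cos θ_z = sin φ sin δ + cos φ cos δ cos h = -0.109498 + 0.332327 = 0.222829.
Flux = S₀ · cos θ_z = 1361 × 0.222829 = 303.3 W/m².

303 W/m²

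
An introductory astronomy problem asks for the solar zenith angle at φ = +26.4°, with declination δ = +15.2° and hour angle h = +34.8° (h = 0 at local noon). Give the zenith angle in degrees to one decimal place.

cos θ_z = sin φ sin δ + cos φ cos δ cos h = 0.116579 + 0.709782 = 0.826361.
θ_z = arccos(0.826361) = 34.3°.

θ_z = 34.3°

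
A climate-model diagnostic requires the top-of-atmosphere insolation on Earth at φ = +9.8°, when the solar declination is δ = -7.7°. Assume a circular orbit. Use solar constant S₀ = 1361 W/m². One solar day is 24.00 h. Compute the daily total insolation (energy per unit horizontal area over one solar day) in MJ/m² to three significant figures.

35.2 MJ/m²

cos H₀ = −tan(+9.8°) tan(-7.700°) = 0.0234, H₀ = 1.5474 rad.
Bracket: H₀ sin φ sin δ + cos φ cos δ sin H₀ = 1.5474×0.17021×-0.13399 + 0.98541×0.99098×0.99973 = -0.035291 + 0.976258 = 0.940967.
Q̄ = (S₀/π) × [bracket] = (1361/π) × 0.940967 = 407.65 W/m².
Daily total = Q̄ × 24.00 h × 3600 s/h = 407.65 × 24.00 × 3600 / 10⁶ = 35.22 MJ/m².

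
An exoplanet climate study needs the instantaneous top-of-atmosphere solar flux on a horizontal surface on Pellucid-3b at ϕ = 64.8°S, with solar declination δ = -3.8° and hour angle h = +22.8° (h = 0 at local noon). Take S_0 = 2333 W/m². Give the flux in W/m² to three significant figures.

1.05e+03 W/m²

cos θ_z = sin ϕ sin δ + cos ϕ cos δ cos h = 0.059966 + 0.391647 = 0.451613.
Flux = S_0 · cos θ_z = 2333 × 0.451613 = 1054 W/m².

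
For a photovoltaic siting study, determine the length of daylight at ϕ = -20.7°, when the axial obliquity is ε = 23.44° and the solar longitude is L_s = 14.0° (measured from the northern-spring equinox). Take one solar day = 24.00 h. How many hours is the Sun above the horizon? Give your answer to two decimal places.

11.72 h

Solar declination: sin δ = sin ε · sin L_s = sin 23.44° × sin 14.0° = 0.09623, so δ = +5.522°.
cos h₀ = −tan ϕ · tan δ = −tan(-20.7°) × tan(+5.522°) = 0.0365, so h₀ = 1.5343 rad = 87.91°.
Daylight = 2h₀/(2π) × 24.00 h = (1.5343/π) × 24.00 = 11.72 h.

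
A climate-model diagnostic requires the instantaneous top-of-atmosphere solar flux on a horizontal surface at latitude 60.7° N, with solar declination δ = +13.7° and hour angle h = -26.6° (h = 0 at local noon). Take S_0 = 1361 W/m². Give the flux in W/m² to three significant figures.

cos θ_z = sin ϕ sin δ + cos ϕ cos δ cos h = 0.206539 + 0.425134 = 0.631673.
Flux = S_0 · cos θ_z = 1361 × 0.631673 = 859.7 W/m².

860 W/m²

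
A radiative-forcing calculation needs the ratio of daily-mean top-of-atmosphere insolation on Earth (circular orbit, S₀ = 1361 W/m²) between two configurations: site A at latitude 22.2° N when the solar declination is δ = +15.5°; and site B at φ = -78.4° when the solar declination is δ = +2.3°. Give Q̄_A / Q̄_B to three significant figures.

Q̄_A / Q̄_B ≈ 7.39

— Configuration A (φ=+22.2°):
cos H₀ = −tan(+22.2°) tan(+15.500°) = -0.1132, H₀ = 1.6842 rad.
Bracket: H₀ sin φ sin δ + cos φ cos δ sin H₀ = 1.6842×0.37784×0.26724 + 0.92587×0.96363×0.99358 = 0.170060 + 0.886468 = 1.056528.
Q̄ = (S₀/π) × [bracket] = (1361/π) × 1.056528 = 457.71 W/m².
— Configuration B (φ=-78.4°):
cos H₀ = −tan(-78.4°) tan(+2.300°) = 0.1957, H₀ = 1.3739 rad.
Bracket: H₀ sin φ sin δ + cos φ cos δ sin H₀ = 1.3739×-0.97958×0.04013 + 0.20108×0.99919×0.98067 = -0.054009 + 0.197033 = 0.143024.
Q̄ = (S₀/π) × [bracket] = (1361/π) × 0.143024 = 61.961 W/m².
Ratio Q̄_A / Q̄_B = 457.71 / 61.961 = 7.387.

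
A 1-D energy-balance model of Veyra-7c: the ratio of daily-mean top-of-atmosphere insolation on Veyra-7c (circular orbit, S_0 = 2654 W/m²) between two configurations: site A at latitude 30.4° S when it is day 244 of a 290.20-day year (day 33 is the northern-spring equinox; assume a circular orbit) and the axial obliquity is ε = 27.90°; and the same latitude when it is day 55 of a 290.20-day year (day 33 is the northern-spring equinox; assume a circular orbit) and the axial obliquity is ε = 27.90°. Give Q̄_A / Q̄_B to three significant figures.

— Configuration A (ϕ=-30.4°):
Solar longitude: L_s = 360° × (244 − 33)/290.20 = 261.751°.
sin δ = sin 27.90° × sin 261.751° = -0.46309, so δ = -27.587°.
cos h₀ = −tan(-30.4°) tan(-27.587°) = -0.3065, h₀ = 1.8824 rad.
Bracket: h₀ sin ϕ sin δ + cos ϕ cos δ sin h₀ = 1.8824×-0.50603×-0.46309 + 0.86251×0.88631×0.95186 = 0.441117 + 0.727651 = 1.168768.
Q̄ = (S_0/π) × [bracket] = (2654/π) × 1.168768 = 987.37 W/m².
— Configuration B (ϕ=-30.4°):
Solar longitude: L_s = 360° × (55 − 33)/290.20 = 27.292°.
sin δ = sin 27.90° × sin 27.292° = 0.21455, so δ = +12.389°.
cos h₀ = −tan(-30.4°) tan(+12.389°) = 0.1289, h₀ = 1.4416 rad.
Bracket: h₀ sin ϕ sin δ + cos ϕ cos δ sin h₀ = 1.4416×-0.50603×0.21455 + 0.86251×0.97671×0.99166 = -0.156513 + 0.835396 = 0.678883.
Q̄ = (S_0/π) × [bracket] = (2654/π) × 0.678883 = 573.52 W/m².
Ratio Q̄_A / Q̄_B = 987.37 / 573.52 = 1.722.

Q̄_A / Q̄_B ≈ 1.72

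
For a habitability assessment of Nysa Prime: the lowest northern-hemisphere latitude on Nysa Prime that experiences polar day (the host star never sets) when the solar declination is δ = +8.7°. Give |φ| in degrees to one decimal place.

Polar day requires cos H₀ = −tan φ tan δ ≤ −1, i.e. tan φ tan δ ≥ 1.
The boundary is |tan φ| · |tan δ| = 1, so |φ| = 90° − |δ| = 90° − 8.7° = 81.3° in the northern hemisphere.

|φ| = 81.3°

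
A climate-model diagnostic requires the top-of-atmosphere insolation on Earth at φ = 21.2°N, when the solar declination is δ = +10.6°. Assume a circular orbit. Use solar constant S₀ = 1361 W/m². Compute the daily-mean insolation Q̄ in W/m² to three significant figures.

Q̄ ≈ 443 W/m²

cos H₀ = −tan(+21.2°) tan(+10.600°) = -0.0726, H₀ = 1.6434 rad.
Bracket: H₀ sin φ sin δ + cos φ cos δ sin H₀ = 1.6434×0.36162×0.18395 + 0.93232×0.98294×0.99736 = 0.109319 + 0.913995 = 1.023314.
Q̄ = (S₀/π) × [bracket] = (1361/π) × 1.023314 = 443.3 W/m².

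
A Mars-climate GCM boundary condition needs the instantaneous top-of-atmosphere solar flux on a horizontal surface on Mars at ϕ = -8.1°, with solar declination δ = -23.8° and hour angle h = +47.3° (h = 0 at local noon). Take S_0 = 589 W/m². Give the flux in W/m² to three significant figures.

cos θ_z = sin ϕ sin δ + cos ϕ cos δ cos h = 0.056860 + 0.614299 = 0.671159.
Flux = S_0 · cos θ_z = 589 × 0.671159 = 395.3 W/m².

395 W/m²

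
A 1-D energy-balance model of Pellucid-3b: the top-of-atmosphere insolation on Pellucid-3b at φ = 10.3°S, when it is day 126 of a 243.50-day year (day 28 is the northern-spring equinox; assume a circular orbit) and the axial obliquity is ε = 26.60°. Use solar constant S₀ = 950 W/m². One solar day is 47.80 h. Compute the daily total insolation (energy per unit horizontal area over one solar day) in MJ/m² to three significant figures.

45.8 MJ/m²

Solar longitude: λ_s = 360° × (126 − 28)/243.50 = 144.887°.
sin δ = sin 26.60° × sin 144.887° = 0.25755, so δ = +14.925°.
cos H₀ = −tan(-10.3°) tan(+14.925°) = 0.0484, H₀ = 1.5223 rad.
Bracket: H₀ sin φ sin δ + cos φ cos δ sin H₀ = 1.5223×-0.17880×0.25755 + 0.98389×0.96627×0.99883 = -0.070102 + 0.949591 = 0.879489.
Q̄ = (S₀/π) × [bracket] = (950/π) × 0.879489 = 265.95 W/m².
Daily total = Q̄ × 47.80 h × 3600 s/h = 265.95 × 47.80 × 3600 / 10⁶ = 45.76 MJ/m².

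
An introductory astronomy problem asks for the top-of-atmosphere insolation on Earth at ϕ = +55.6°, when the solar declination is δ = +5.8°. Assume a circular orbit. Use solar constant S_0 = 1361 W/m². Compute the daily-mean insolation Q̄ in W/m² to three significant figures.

cos h₀ = −tan(+55.6°) tan(+5.800°) = -0.1483, h₀ = 1.7197 rad.
Bracket: h₀ sin ϕ sin δ + cos ϕ cos δ sin h₀ = 1.7197×0.82511×0.10106 + 0.56497×0.99488×0.98894 = 0.143398 + 0.555861 = 0.699259.
Q̄ = (S_0/π) × [bracket] = (1361/π) × 0.699259 = 302.9 W/m².

Q̄ ≈ 303 W/m²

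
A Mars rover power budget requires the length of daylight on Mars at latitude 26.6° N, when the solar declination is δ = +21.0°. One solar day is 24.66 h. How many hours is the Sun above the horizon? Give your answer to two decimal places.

cos H₀ = −tan φ · tan δ = −tan(+26.6°) × tan(+21.000°) = -0.1922, so H₀ = 1.7642 rad = 101.08°.
Daylight = 2H₀/(2π) × 24.66 h = (1.7642/π) × 24.66 = 13.85 h.

13.85 h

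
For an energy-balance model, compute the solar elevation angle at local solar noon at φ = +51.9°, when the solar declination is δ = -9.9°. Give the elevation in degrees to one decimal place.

At local noon the hour angle is zero, so the zenith angle equals |φ − δ| = |+51.9° − (-9.900°)| = 61.800°.
Elevation = 90° − 61.800° = 28.2°.

28.2°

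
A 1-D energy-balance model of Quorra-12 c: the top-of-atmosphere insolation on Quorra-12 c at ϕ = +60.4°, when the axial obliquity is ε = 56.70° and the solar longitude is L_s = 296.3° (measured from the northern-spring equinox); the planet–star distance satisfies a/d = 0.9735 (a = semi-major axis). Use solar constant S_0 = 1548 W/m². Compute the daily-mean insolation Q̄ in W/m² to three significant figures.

Q̄ ≈ 0.00 W/m²

Solar declination: sin δ = sin ε · sin L_s = sin 56.70° × sin 296.3° = -0.74929, so δ = -48.529°.
cos h₀ = −tan(+60.4°) tan(-48.529°) = 1.9917 ≥ 1 ⇒ polar night, h₀ = 0 and Q̄ = 0.
Inverse-square distance factor (a/d)² = 0.9735² = 0.947702.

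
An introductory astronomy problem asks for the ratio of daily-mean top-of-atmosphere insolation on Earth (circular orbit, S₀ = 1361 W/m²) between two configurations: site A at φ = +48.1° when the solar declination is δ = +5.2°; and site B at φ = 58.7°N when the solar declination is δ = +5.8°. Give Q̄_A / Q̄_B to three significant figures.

— Configuration A (φ=+48.1°):
cos H₀ = −tan(+48.1°) tan(+5.200°) = -0.1014, H₀ = 1.6724 rad.
Bracket: H₀ sin φ sin δ + cos φ cos δ sin H₀ = 1.6724×0.74431×0.09063 + 0.66783×0.99588×0.99484 = 0.112815 + 0.661647 = 0.774462.
Q̄ = (S₀/π) × [bracket] = (1361/π) × 0.774462 = 335.51 W/m².
— Configuration B (φ=+58.7°):
cos H₀ = −tan(+58.7°) tan(+5.800°) = -0.1671, H₀ = 1.7386 rad.
Bracket: H₀ sin φ sin δ + cos φ cos δ sin H₀ = 1.7386×0.85446×0.10106 + 0.51952×0.99488×0.98595 = 0.150131 + 0.509598 = 0.659729.
Q̄ = (S₀/π) × [bracket] = (1361/π) × 0.659729 = 285.81 W/m².
Ratio Q̄_A / Q̄_B = 335.51 / 285.81 = 1.174.

Q̄_A / Q̄_B ≈ 1.17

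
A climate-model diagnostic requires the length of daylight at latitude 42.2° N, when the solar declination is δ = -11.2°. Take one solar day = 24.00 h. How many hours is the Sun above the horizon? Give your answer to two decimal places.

10.62 h

cos H₀ = −tan φ · tan δ = −tan(+42.2°) × tan(-11.200°) = 0.1795, so H₀ = 1.3903 rad = 79.66°.
Daylight = 2H₀/(2π) × 24.00 h = (1.3903/π) × 24.00 = 10.62 h.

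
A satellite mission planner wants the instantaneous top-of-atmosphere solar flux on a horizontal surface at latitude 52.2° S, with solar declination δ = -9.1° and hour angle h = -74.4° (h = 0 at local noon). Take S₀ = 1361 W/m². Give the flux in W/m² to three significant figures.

cos θ_z = sin φ sin δ + cos φ cos δ cos h = 0.124969 + 0.162748 = 0.287717.
Flux = S₀ · cos θ_z = 1361 × 0.287717 = 391.6 W/m².

392 W/m²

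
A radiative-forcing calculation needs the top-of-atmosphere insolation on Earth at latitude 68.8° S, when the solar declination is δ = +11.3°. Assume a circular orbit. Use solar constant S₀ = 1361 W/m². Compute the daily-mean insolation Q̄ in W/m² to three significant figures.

cos H₀ = −tan(-68.8°) tan(+11.300°) = 0.5152, H₀ = 1.0296 rad.
Bracket: H₀ sin φ sin δ + cos φ cos δ sin H₀ = 1.0296×-0.93232×0.19595 + 0.36162×0.98061×0.85709 = -0.188096 + 0.303931 = 0.115835.
Q̄ = (S₀/π) × [bracket] = (1361/π) × 0.115835 = 50.18 W/m².

Q̄ ≈ 50.2 W/m²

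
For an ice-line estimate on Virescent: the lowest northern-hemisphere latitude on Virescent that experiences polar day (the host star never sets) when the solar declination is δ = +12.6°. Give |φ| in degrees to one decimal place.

Polar day requires cos H₀ = −tan φ tan δ ≤ −1, i.e. tan φ tan δ ≥ 1.
The boundary is |tan φ| · |tan δ| = 1, so |φ| = 90° − |δ| = 90° − 12.6° = 77.4° in the northern hemisphere.

|φ| = 77.4°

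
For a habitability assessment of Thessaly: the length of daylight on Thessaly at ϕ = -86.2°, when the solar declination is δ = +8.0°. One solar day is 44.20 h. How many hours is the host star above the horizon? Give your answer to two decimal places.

cos h₀ = −tan ϕ · tan δ = 2.1159 ≥ 1, so the host star never rises (polar night) and h₀ = 0.
Daylight = 2h₀/(2π) × 44.20 h = (0.0000/π) × 44.20 = 0.00 h.

0.00 h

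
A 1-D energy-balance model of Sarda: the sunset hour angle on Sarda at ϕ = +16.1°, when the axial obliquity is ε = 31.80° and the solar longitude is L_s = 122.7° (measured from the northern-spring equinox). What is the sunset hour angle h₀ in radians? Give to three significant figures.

Solar declination: sin δ = sin ε · sin L_s = sin 31.80° × sin 122.7° = 0.44344, so δ = +26.324°.
cos h₀ = −tan ϕ · tan δ = −tan(+16.1°) × tan(+26.324°) = -0.1428, so h₀ = 1.7141 rad = 98.21°.

h₀ = 1.71 rad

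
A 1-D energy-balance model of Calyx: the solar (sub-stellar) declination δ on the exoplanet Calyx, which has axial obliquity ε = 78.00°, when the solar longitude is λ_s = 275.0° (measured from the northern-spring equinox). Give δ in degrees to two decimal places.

sin δ = sin ε · sin λ_s = sin 78.00° × sin 275.0° = -0.974425.
δ = arcsin(-0.974425) = -77.01°.

δ = -77.01°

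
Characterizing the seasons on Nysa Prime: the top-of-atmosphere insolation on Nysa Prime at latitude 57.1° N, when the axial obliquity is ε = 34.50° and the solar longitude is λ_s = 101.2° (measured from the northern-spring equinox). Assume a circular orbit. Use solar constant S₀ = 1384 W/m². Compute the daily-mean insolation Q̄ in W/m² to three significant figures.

Q̄ ≈ 646 W/m²

Solar declination: sin δ = sin ε · sin λ_s = sin 34.50° × sin 101.2° = 0.55562, so δ = +33.753°.
cos H₀ = −tan(+57.1°) tan(+33.753°) = -1.0330 ≤ −1 ⇒ polar day, H₀ = π.
Bracket: H₀ sin φ sin δ + cos φ cos δ sin H₀ = 3.1416×0.83962×0.55562 + 0.54317×0.83144×0.00000 = 1.465587 + 0.000000 = 1.465587.
Q̄ = (S₀/π) × [bracket] = (1384/π) × 1.465587 = 645.7 W/m².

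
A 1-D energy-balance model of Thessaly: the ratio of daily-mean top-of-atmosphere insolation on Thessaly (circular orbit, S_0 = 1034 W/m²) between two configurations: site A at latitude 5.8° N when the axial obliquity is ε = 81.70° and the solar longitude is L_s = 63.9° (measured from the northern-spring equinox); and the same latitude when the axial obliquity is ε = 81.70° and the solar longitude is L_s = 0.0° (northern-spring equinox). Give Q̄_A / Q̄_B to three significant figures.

— Configuration A (ϕ=+5.8°):
Solar declination: sin δ = sin ε · sin L_s = sin 81.70° × sin 63.9° = 0.88862, so δ = +62.701°.
cos h₀ = −tan(+5.8°) tan(+62.701°) = -0.1968, h₀ = 1.7689 rad.
Bracket: h₀ sin ϕ sin δ + cos ϕ cos δ sin h₀ = 1.7689×0.10106×0.88862 + 0.99488×0.45864×0.98044 = 0.158854 + 0.447367 = 0.606221.
Q̄ = (S_0/π) × [bracket] = (1034/π) × 0.606221 = 199.53 W/m².
— Configuration B (ϕ=+5.8°):
Solar declination: sin δ = sin ε · sin L_s = sin 81.70° × sin 0.0° = 0.00000, so δ = +0.000°.
cos h₀ = −tan(+5.8°) tan(+0.000°) = -0.0000, h₀ = 1.5708 rad.
Bracket: h₀ sin ϕ sin δ + cos ϕ cos δ sin h₀ = 1.5708×0.10106×0.00000 + 0.99488×1.00000×1.00000 = 0.000000 + 0.994880 = 0.994880.
Q̄ = (S_0/π) × [bracket] = (1034/π) × 0.994880 = 327.45 W/m².
Ratio Q̄_A / Q̄_B = 199.53 / 327.45 = 0.6093.

Q̄_A / Q̄_B ≈ 0.609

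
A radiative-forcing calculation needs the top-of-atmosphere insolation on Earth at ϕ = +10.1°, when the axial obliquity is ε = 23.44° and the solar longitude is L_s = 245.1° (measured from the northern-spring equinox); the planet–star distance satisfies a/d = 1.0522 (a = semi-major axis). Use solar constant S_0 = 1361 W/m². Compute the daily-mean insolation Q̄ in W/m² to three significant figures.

Solar declination: sin δ = sin ε · sin L_s = sin 23.44° × sin 245.1° = -0.36081, so δ = -21.150°.
cos h₀ = −tan(+10.1°) tan(-21.150°) = 0.0689, h₀ = 1.5018 rad.
Bracket: h₀ sin ϕ sin δ + cos ϕ cos δ sin h₀ = 1.5018×0.17537×-0.36081 + 0.98450×0.93264×0.99762 = -0.095027 + 0.915999 = 0.820972.
Inverse-square distance factor (a/d)² = 1.0522² = 1.107125.
Q̄ = (S_0/π) × 1.107125 × [bracket] = (1361/π) × 1.107125 × 0.820972 = 393.8 W/m².

Q̄ ≈ 394 W/m²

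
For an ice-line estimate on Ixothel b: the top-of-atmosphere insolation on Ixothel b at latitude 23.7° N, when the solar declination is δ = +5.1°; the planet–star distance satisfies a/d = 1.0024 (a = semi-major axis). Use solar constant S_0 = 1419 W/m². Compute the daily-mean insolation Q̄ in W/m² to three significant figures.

Q̄ ≈ 440 W/m²

cos h₀ = −tan(+23.7°) tan(+5.100°) = -0.0392, h₀ = 1.6100 rad.
Bracket: h₀ sin ϕ sin δ + cos ϕ cos δ sin h₀ = 1.6100×0.40195×0.08889 + 0.91566×0.99604×0.99923 = 0.057524 + 0.911332 = 0.968856.
Inverse-square distance factor (a/d)² = 1.0024² = 1.004806.
Q̄ = (S_0/π) × 1.004806 × [bracket] = (1419/π) × 1.004806 × 0.968856 = 439.7 W/m².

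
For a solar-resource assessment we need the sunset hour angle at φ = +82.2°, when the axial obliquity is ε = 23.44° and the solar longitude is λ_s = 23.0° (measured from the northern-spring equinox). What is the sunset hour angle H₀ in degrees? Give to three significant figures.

Solar declination: sin δ = sin ε · sin λ_s = sin 23.44° × sin 23.0° = 0.15543, so δ = +8.942°.
Sunrise equation: cos H₀ = −tan φ · tan δ = -1.1486 ≤ −1, so the Sun never sets (polar day) and H₀ = π.

H₀ = 180°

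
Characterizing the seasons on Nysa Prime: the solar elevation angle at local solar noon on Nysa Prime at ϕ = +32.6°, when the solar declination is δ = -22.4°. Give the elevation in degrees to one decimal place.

At local noon the hour angle is zero, so the zenith angle equals |ϕ − δ| = |+32.6° − (-22.400°)| = 55.000°.
Elevation = 90° − 55.000° = 35.0°.

35.0°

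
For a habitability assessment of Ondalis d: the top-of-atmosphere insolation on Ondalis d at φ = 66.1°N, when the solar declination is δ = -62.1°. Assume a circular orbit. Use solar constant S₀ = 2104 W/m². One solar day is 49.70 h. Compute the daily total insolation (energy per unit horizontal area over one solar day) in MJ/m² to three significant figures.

cos H₀ = −tan(+66.1°) tan(-62.100°) = 4.2620 ≥ 1 ⇒ polar night, H₀ = 0 and Q̄ = 0.
Daily total = Q̄ × 49.70 h × 3600 s/h = 0.00 MJ/m².

0.00 MJ/m²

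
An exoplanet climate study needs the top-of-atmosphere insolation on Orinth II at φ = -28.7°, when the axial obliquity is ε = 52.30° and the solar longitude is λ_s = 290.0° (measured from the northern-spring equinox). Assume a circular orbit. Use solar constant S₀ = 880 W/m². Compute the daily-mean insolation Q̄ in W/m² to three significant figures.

Solar declination: sin δ = sin ε · sin λ_s = sin 52.30° × sin 290.0° = -0.74351, so δ = -48.031°.
cos H₀ = −tan(-28.7°) tan(-48.031°) = -0.6087, H₀ = 2.2252 rad.
Bracket: H₀ sin φ sin δ + cos φ cos δ sin H₀ = 2.2252×-0.48022×-0.74351 + 0.87715×0.66873×0.79340 = 0.794504 + 0.465390 = 1.259894.
Q̄ = (S₀/π) × [bracket] = (880/π) × 1.259894 = 352.9 W/m².

Q̄ ≈ 353 W/m²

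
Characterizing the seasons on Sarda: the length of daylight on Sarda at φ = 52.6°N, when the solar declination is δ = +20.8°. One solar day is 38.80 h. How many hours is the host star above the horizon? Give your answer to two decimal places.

25.82 h

cos H₀ = −tan φ · tan δ = −tan(+52.6°) × tan(+20.800°) = -0.4968, so H₀ = 2.0908 rad = 119.79°.
Daylight = 2H₀/(2π) × 38.80 h = (2.0908/π) × 38.80 = 25.82 h.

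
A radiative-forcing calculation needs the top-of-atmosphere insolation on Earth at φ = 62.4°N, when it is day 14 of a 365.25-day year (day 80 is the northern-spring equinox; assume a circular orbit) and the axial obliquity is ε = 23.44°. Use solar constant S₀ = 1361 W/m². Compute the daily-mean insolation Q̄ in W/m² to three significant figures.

Solar longitude: λ_s = 360° × (14 − 80)/365.25 = -65.051°, i.e. -65.051° + 360° = 294.949°.
sin δ = sin 23.44° × sin 294.949° = -0.36067, so δ = -21.141°.
cos H₀ = −tan(+62.4°) tan(-21.141°) = 0.7397, H₀ = 0.7382 rad.
Bracket: H₀ sin φ sin δ + cos φ cos δ sin H₀ = 0.7382×0.88620×-0.36067 + 0.46330×0.93269×0.67296 = -0.235948 + 0.290796 = 0.054848.
Q̄ = (S₀/π) × [bracket] = (1361/π) × 0.054848 = 23.76 W/m².

Q̄ ≈ 23.8 W/m²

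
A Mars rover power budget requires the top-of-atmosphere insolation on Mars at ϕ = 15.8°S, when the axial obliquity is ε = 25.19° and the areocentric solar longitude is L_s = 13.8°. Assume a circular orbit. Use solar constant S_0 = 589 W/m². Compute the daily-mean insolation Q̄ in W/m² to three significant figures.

sin δ = sin 25.19° × sin 13.8° = 0.10152, so δ = +5.827°.
cos h₀ = −tan(-15.8°) tan(+5.827°) = 0.0289, h₀ = 1.5419 rad.
Bracket: h₀ sin ϕ sin δ + cos ϕ cos δ sin h₀ = 1.5419×-0.27228×0.10152 + 0.96222×0.99483×0.99958 = -0.042621 + 0.956843 = 0.914222.
Q̄ = (S_0/π) × [bracket] = (589/π) × 0.914222 = 171.4 W/m².

Q̄ ≈ 171 W/m²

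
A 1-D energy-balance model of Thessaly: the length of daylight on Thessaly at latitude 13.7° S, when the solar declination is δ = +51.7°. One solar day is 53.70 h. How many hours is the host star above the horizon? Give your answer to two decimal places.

21.49 h

cos H₀ = −tan φ · tan δ = −tan(-13.7°) × tan(+51.700°) = 0.3087, so H₀ = 1.2570 rad = 72.02°.
Daylight = 2H₀/(2π) × 53.70 h = (1.2570/π) × 53.70 = 21.49 h.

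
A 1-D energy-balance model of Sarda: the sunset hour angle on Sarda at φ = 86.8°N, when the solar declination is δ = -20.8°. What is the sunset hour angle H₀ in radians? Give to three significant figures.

cos H₀ = −tan φ · tan δ = 6.7944 ≥ 1, so the host star never rises (polar night) and H₀ = 0.

H₀ = 0.00 rad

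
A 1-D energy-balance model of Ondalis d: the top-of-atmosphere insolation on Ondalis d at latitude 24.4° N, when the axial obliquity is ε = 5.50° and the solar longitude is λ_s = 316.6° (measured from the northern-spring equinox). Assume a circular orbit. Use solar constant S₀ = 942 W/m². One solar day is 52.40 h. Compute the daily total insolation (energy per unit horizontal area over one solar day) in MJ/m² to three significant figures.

49.0 MJ/m²

Solar declination: sin δ = sin ε · sin λ_s = sin 5.50° × sin 316.6° = -0.06585, so δ = -3.776°.
cos H₀ = −tan(+24.4°) tan(-3.776°) = 0.0299, H₀ = 1.5409 rad.
Bracket: H₀ sin φ sin δ + cos φ cos δ sin H₀ = 1.5409×0.41310×-0.06585 + 0.91068×0.99783×0.99955 = -0.041917 + 0.908295 = 0.866378.
Q̄ = (S₀/π) × [bracket] = (942/π) × 0.866378 = 259.78 W/m².
Daily total = Q̄ × 52.40 h × 3600 s/h = 259.78 × 52.40 × 3600 / 10⁶ = 49.00 MJ/m².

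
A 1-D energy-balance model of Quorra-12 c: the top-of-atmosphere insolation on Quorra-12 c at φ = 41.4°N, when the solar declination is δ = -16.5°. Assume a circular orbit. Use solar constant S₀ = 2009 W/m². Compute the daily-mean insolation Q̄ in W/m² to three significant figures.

cos H₀ = −tan(+41.4°) tan(-16.500°) = 0.2611, H₀ = 1.3066 rad.
Bracket: H₀ sin φ sin δ + cos φ cos δ sin H₀ = 1.3066×0.66131×-0.28402 + 0.75011×0.95882×0.96530 = -0.245412 + 0.694264 = 0.448852.
Q̄ = (S₀/π) × [bracket] = (2009/π) × 0.448852 = 287.0 W/m².

Q̄ ≈ 287 W/m²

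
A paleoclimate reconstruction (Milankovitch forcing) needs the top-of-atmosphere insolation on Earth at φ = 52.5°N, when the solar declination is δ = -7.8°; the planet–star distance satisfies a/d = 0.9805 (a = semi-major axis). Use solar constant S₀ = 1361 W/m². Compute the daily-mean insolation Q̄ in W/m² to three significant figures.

Q̄ ≈ 185 W/m²

cos H₀ = −tan(+52.5°) tan(-7.800°) = 0.1785, H₀ = 1.3913 rad.
Bracket: H₀ sin φ sin δ + cos φ cos δ sin H₀ = 1.3913×0.79335×-0.13572 + 0.60876×0.99075×0.98394 = -0.149806 + 0.593443 = 0.443637.
Inverse-square distance factor (a/d)² = 0.9805² = 0.961380.
Q̄ = (S₀/π) × 0.961380 × [bracket] = (1361/π) × 0.961380 × 0.443637 = 184.8 W/m².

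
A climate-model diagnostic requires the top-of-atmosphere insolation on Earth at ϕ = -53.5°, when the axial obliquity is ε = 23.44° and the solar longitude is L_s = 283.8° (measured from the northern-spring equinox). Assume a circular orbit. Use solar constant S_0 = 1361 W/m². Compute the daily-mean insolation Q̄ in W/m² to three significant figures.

Solar declination: sin δ = sin ε · sin L_s = sin 23.44° × sin 283.8° = -0.38631, so δ = -22.725°.
cos h₀ = −tan(-53.5°) tan(-22.725°) = -0.5660, h₀ = 2.1724 rad.
Bracket: h₀ sin ϕ sin δ + cos ϕ cos δ sin h₀ = 2.1724×-0.80386×-0.38631 + 0.59482×0.92237×0.82440 = 0.674615 + 0.452302 = 1.126917.
Q̄ = (S_0/π) × [bracket] = (1361/π) × 1.126917 = 488.2 W/m².

Q̄ ≈ 488 W/m²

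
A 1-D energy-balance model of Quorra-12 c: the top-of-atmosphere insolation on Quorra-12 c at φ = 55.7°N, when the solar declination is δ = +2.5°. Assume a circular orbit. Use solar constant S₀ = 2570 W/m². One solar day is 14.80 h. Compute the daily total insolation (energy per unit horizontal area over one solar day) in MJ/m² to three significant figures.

27.1 MJ/m²

cos H₀ = −tan(+55.7°) tan(+2.500°) = -0.0640, H₀ = 1.6348 rad.
Bracket: H₀ sin φ sin δ + cos φ cos δ sin H₀ = 1.6348×0.82610×0.04362 + 0.56353×0.99905×0.99795 = 0.058909 + 0.561841 = 0.620750.
Q̄ = (S₀/π) × [bracket] = (2570/π) × 0.620750 = 507.81 W/m².
Daily total = Q̄ × 14.80 h × 3600 s/h = 507.81 × 14.80 × 3600 / 10⁶ = 27.06 MJ/m².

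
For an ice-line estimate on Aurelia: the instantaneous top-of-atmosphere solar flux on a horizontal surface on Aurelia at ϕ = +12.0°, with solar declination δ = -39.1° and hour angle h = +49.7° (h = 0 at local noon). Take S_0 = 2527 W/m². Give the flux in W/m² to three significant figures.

909 W/m²

cos θ_z = sin ϕ sin δ + cos ϕ cos δ cos h = -0.131125 + 0.490970 = 0.359845.
Flux = S_0 · cos θ_z = 2527 × 0.359845 = 909.3 W/m².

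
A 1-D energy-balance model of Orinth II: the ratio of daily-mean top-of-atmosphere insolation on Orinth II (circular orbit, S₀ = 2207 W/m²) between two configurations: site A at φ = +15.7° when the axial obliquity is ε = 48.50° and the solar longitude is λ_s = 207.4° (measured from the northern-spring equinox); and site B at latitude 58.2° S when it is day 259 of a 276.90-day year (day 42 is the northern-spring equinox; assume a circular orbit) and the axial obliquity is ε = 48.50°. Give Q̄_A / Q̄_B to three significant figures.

Q̄_A / Q̄_B ≈ 0.390

— Configuration A (φ=+15.7°):
Solar declination: sin δ = sin ε · sin λ_s = sin 48.50° × sin 207.4° = -0.34467, so δ = -20.162°.
cos H₀ = −tan(+15.7°) tan(-20.162°) = 0.1032, H₀ = 1.4674 rad.
Bracket: H₀ sin φ sin δ + cos φ cos δ sin H₀ = 1.4674×0.27060×-0.34467 + 0.96269×0.93872×0.99466 = -0.136861 + 0.898871 = 0.762010.
Q̄ = (S₀/π) × [bracket] = (2207/π) × 0.762010 = 535.32 W/m².
— Configuration B (φ=-58.2°):
Solar longitude: λ_s = 360° × (259 − 42)/276.90 = 282.124°.
sin δ = sin 48.50° × sin 282.124° = -0.73225, so δ = -47.076°.
cos H₀ = −tan(-58.2°) tan(-47.076°) = -1.7341 ≤ −1 ⇒ polar day, H₀ = π.
Bracket: H₀ sin φ sin δ + cos φ cos δ sin H₀ = 3.1416×-0.84989×-0.73225 + 0.52696×0.68103×0.00000 = 1.955118 + 0.000000 = 1.955118.
Q̄ = (S₀/π) × [bracket] = (2207/π) × 1.955118 = 1373.5 W/m².
Ratio Q̄_A / Q̄_B = 535.32 / 1373.5 = 0.3897.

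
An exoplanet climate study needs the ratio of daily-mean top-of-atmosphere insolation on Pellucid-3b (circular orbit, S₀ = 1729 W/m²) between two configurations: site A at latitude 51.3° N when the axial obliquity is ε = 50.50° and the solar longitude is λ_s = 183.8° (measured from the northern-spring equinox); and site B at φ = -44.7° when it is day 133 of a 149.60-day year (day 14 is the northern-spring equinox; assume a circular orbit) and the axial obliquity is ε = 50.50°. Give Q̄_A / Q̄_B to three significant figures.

Q̄_A / Q̄_B ≈ 0.344

— Configuration A (φ=+51.3°):
Solar declination: sin δ = sin ε · sin λ_s = sin 50.50° × sin 183.8° = -0.05114, so δ = -2.931°.
cos H₀ = −tan(+51.3°) tan(-2.931°) = 0.0639, H₀ = 1.5068 rad.
Bracket: H₀ sin φ sin δ + cos φ cos δ sin H₀ = 1.5068×0.78043×-0.05114 + 0.62524×0.99869×0.99796 = -0.060138 + 0.623147 = 0.563009.
Q̄ = (S₀/π) × [bracket] = (1729/π) × 0.563009 = 309.86 W/m².
— Configuration B (φ=-44.7°):
Solar longitude: λ_s = 360° × (133 − 14)/149.60 = 286.364°.
sin δ = sin 50.50° × sin 286.364° = -0.74037, so δ = -47.763°.
cos H₀ = −tan(-44.7°) tan(-47.763°) = -1.0899 ≤ −1 ⇒ polar day, H₀ = π.
Bracket: H₀ sin φ sin δ + cos φ cos δ sin H₀ = 3.1416×-0.70339×-0.74037 + 0.71080×0.67220×0.00000 = 1.636047 + 0.000000 = 1.636047.
Q̄ = (S₀/π) × [bracket] = (1729/π) × 1.636047 = 900.41 W/m².
Ratio Q̄_A / Q̄_B = 309.86 / 900.41 = 0.3441.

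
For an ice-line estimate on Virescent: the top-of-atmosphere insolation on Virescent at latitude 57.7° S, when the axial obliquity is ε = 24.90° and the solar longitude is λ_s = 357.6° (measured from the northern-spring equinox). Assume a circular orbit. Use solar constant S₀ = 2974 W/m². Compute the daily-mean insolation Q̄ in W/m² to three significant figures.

Q̄ ≈ 528 W/m²

Solar declination: sin δ = sin ε · sin λ_s = sin 24.90° × sin 357.6° = -0.01763, so δ = -1.010°.
cos H₀ = −tan(-57.7°) tan(-1.010°) = -0.0279, H₀ = 1.5987 rad.
Bracket: H₀ sin φ sin δ + cos φ cos δ sin H₀ = 1.5987×-0.84526×-0.01763 + 0.53435×0.99984×0.99961 = 0.023824 + 0.534056 = 0.557880.
Q̄ = (S₀/π) × [bracket] = (2974/π) × 0.557880 = 528.1 W/m².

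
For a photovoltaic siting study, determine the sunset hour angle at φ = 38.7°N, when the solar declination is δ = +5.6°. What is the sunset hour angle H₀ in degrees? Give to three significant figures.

cos H₀ = −tan φ · tan δ = −tan(+38.7°) × tan(+5.600°) = -0.0786, so H₀ = 1.6494 rad = 94.51°.

H₀ = 94.5°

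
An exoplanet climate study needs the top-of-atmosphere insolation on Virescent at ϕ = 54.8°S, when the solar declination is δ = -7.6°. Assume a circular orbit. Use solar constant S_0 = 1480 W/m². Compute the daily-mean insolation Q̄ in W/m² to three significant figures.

cos h₀ = −tan(-54.8°) tan(-7.600°) = -0.1891, h₀ = 1.7611 rad.
Bracket: h₀ sin ϕ sin δ + cos ϕ cos δ sin h₀ = 1.7611×-0.81714×-0.13226 + 0.57643×0.99122×0.98195 = 0.190331 + 0.561056 = 0.751387.
Q̄ = (S_0/π) × [bracket] = (1480/π) × 0.751387 = 354.0 W/m².

Q̄ ≈ 354 W/m²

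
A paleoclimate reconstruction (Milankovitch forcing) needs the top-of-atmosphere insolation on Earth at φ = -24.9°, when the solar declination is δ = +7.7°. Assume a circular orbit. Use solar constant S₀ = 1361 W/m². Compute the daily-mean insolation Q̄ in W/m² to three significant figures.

cos H₀ = −tan(-24.9°) tan(+7.700°) = 0.0628, H₀ = 1.5080 rad.
Bracket: H₀ sin φ sin δ + cos φ cos δ sin H₀ = 1.5080×-0.42104×0.13399 + 0.90704×0.99098×0.99803 = -0.085074 + 0.897088 = 0.812014.
Q̄ = (S₀/π) × [bracket] = (1361/π) × 0.812014 = 351.8 W/m².

Q̄ ≈ 352 W/m²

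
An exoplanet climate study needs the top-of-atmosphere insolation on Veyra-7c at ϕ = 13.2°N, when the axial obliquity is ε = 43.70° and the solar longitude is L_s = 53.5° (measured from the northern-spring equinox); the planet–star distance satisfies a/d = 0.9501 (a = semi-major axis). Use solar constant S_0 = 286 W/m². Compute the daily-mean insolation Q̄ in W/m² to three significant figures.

Solar declination: sin δ = sin ε · sin L_s = sin 43.70° × sin 53.5° = 0.55537, so δ = +33.736°.
cos h₀ = −tan(+13.2°) tan(+33.736°) = -0.1566, h₀ = 1.7281 rad.
Bracket: h₀ sin ϕ sin δ + cos ϕ cos δ sin h₀ = 1.7281×0.22835×0.55537 + 0.97358×0.83160×0.98766 = 0.219155 + 0.799638 = 1.018793.
Inverse-square distance factor (a/d)² = 0.9501² = 0.902690.
Q̄ = (S_0/π) × 0.902690 × [bracket] = (286/π) × 0.902690 × 1.018793 = 83.72 W/m².

Q̄ ≈ 83.7 W/m²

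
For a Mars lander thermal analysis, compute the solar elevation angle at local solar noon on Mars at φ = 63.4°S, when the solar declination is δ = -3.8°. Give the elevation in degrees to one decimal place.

30.4°

At local noon the hour angle is zero, so the zenith angle equals |φ − δ| = |-63.4° − (-3.800°)| = 59.600°.
Elevation = 90° − 59.600° = 30.4°.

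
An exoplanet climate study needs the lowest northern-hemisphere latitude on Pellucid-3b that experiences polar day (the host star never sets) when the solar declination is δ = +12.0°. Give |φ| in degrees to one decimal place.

|φ| = 78.0°

Polar day requires cos H₀ = −tan φ tan δ ≤ −1, i.e. tan φ tan δ ≥ 1.
The boundary is |tan φ| · |tan δ| = 1, so |φ| = 90° − |δ| = 90° − 12.0° = 78.0° in the northern hemisphere.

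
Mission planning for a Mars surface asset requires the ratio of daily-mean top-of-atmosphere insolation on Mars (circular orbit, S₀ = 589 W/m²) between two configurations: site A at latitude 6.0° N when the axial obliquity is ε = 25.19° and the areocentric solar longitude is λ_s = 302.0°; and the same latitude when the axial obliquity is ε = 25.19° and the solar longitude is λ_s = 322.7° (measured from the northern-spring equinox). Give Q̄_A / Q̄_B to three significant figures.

— Configuration A (φ=+6.0°):
sin δ = sin 25.19° × sin 302.0° = -0.36095, so δ = -21.158°.
cos H₀ = −tan(+6.0°) tan(-21.158°) = 0.0407, H₀ = 1.5301 rad.
Bracket: H₀ sin φ sin δ + cos φ cos δ sin H₀ = 1.5301×0.10453×-0.36095 + 0.99452×0.93259×0.99917 = -0.057731 + 0.926710 = 0.868979.
Q̄ = (S₀/π) × [bracket] = (589/π) × 0.868979 = 162.92 W/m².
— Configuration B (φ=+6.0°):
Solar declination: sin δ = sin ε · sin λ_s = sin 25.19° × sin 322.7° = -0.25792, so δ = -14.947°.
cos H₀ = −tan(+6.0°) tan(-14.947°) = 0.0281, H₀ = 1.5427 rad.
Bracket: H₀ sin φ sin δ + cos φ cos δ sin H₀ = 1.5427×0.10453×-0.25792 + 0.99452×0.96617×0.99961 = -0.041592 + 0.960501 = 0.918909.
Q̄ = (S₀/π) × [bracket] = (589/π) × 0.918909 = 172.28 W/m².
Ratio Q̄_A / Q̄_B = 162.92 / 172.28 = 0.9457.

Q̄_A / Q̄_B ≈ 0.946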